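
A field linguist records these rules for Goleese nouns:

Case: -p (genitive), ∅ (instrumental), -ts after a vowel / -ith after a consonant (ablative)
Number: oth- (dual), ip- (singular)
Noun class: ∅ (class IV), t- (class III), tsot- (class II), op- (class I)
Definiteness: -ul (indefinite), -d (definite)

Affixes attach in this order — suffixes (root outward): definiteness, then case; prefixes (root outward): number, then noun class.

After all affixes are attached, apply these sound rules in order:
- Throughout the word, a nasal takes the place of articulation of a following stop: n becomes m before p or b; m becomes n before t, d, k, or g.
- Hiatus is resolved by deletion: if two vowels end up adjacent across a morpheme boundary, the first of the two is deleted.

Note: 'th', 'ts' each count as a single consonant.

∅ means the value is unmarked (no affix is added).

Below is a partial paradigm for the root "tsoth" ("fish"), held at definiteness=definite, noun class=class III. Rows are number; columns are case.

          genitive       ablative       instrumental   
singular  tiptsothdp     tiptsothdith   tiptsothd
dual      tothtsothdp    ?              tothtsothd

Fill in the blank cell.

tothtsothdith

Attach number dual oth- → othtsoth.
Attach definiteness definite -d → othtsothd.
Attach noun class class III t- → tothtsothd.
Attach case ablative -ith (after consonant 'd') → tothtsothdith.
Nasal assimilation: no change.
Vowel deletion: no change.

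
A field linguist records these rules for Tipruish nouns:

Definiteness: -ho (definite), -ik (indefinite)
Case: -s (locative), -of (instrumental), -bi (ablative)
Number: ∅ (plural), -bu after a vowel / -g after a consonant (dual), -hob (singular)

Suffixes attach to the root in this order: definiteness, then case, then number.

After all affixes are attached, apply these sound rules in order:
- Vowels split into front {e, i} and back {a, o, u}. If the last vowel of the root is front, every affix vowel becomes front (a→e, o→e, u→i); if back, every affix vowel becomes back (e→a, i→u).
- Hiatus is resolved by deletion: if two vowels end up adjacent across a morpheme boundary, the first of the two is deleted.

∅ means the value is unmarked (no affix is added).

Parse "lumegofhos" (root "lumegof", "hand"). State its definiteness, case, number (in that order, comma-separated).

definite, locative, plural

Segment: lumegof-ho-s.
definiteness: -ho → definite.
case: -s → locative.
number: ∅ → plural.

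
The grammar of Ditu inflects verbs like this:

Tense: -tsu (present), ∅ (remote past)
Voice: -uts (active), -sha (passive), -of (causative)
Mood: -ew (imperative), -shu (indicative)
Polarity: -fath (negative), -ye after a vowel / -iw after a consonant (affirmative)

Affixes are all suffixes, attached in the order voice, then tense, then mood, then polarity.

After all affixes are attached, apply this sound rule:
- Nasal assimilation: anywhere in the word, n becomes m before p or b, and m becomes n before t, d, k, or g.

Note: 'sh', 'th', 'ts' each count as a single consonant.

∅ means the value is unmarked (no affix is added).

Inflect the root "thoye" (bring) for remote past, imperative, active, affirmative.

Attach voice active -uts → thoyeuts.
tense = remote past: zero marking, form stays thoyeuts.
Attach mood imperative -ew → thoyeutsew.
Attach polarity affirmative -iw (after consonant 'w') → thoyeutsewiw.
Nasal assimilation: no change.

thoyeutsewiw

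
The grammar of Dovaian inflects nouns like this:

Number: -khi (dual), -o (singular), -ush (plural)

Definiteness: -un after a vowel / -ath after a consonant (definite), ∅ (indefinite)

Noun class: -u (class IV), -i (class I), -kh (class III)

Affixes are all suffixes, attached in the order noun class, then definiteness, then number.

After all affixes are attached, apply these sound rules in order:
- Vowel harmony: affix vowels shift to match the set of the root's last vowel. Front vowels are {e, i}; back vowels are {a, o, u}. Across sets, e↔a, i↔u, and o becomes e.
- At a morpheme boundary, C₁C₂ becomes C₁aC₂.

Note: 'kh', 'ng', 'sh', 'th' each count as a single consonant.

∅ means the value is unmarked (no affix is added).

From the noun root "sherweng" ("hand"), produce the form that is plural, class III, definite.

sherwengakhethish

Attach noun class class III -kh → sherwengkh.
Attach definiteness definite -ath (after consonant 'kh') → sherwengkhath.
Attach number plural -ush → sherwengkhathush.
Apply vowel harmony: sherwengkhathush → sherwengkhethish.
Apply epenthesis: sherwengkhethish → sherwengakhethish.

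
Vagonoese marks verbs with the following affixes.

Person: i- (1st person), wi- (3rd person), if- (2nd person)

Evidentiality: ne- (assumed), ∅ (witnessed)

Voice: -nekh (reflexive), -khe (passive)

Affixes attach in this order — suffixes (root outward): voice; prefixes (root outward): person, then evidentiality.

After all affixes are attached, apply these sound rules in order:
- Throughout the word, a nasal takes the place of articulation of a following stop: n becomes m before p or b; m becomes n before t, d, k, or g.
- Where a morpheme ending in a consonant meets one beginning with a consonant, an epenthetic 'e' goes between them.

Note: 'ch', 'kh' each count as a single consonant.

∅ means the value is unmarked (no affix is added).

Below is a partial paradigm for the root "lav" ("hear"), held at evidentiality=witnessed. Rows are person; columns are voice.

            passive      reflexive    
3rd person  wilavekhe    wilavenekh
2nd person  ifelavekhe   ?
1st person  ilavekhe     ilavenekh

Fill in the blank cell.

ifelavenekh

Attach person 2nd person if- → iflav.
Attach voice reflexive -nekh → iflavnekh.
evidentiality = witnessed: zero marking, form stays iflavnekh.
Nasal assimilation: no change.
Apply epenthesis: iflavnekh → ifelavenekh.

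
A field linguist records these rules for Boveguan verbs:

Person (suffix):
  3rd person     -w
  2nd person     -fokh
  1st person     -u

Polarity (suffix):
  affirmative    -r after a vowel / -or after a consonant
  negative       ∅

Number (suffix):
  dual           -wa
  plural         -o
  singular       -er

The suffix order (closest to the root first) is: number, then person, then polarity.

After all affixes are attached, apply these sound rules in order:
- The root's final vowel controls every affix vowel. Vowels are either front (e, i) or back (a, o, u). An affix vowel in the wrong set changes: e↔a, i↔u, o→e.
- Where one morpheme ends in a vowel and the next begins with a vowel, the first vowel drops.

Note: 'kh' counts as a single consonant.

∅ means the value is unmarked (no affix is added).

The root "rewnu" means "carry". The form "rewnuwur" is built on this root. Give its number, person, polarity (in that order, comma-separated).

dual, 1st person, affirmative

Segment: rewnu-wa-u-r.
number: -wa → dual.
person: -u → 1st person.
polarity: -r/or → affirmative.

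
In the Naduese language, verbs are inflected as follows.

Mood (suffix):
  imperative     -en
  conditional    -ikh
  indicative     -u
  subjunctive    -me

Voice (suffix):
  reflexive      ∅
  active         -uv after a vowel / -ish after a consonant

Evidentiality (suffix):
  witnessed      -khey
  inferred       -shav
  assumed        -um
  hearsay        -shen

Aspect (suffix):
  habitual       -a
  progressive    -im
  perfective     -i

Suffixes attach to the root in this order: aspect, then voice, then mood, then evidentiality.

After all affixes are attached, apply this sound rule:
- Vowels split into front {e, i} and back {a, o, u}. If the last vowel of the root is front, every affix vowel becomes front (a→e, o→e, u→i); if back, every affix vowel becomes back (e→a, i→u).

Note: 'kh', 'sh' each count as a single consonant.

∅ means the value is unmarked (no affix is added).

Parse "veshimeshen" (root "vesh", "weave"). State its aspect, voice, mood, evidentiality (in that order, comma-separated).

perfective, reflexive, subjunctive, hearsay

Segment: vesh-i-me-shen.
aspect: -i → perfective.
voice: ∅ → reflexive.
mood: -me → subjunctive.
evidentiality: -shen → hearsay.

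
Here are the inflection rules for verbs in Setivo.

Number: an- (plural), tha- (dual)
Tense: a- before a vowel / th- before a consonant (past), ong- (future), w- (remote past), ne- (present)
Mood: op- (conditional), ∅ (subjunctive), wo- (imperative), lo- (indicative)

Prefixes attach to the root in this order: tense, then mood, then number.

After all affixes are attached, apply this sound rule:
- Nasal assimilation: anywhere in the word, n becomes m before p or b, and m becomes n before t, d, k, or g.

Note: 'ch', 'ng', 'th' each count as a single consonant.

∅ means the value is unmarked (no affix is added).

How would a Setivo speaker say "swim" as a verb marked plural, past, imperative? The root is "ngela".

anwothngela

Attach tense past th- (before consonant 'ng') → thngela.
Attach mood imperative wo- → wothngela.
Attach number plural an- → anwothngela.
Nasal assimilation: no change.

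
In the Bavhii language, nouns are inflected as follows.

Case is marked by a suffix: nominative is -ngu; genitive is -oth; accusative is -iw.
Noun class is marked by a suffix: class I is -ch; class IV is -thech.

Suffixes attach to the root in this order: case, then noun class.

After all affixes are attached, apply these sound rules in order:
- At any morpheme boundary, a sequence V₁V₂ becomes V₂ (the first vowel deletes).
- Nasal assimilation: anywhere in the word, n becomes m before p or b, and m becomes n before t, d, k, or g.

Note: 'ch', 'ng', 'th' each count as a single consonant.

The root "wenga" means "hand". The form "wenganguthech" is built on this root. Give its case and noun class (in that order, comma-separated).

nominative, class IV

Segment: wenga-ngu-thech.
case: -ngu → nominative.
noun class: -thech → class IV.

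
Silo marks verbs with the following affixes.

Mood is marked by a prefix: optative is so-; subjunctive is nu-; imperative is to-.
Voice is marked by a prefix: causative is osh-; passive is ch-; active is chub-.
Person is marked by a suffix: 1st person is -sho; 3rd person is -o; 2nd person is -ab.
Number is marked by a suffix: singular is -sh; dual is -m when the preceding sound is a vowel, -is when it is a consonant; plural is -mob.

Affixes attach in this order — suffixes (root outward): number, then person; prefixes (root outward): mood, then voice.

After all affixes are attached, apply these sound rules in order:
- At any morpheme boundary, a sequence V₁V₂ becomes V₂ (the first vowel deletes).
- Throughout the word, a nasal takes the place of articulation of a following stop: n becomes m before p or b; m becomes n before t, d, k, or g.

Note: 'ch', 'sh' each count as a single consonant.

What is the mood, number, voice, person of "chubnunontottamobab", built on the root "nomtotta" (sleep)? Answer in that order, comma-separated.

Segment: chub-nu-nomtotta-mob-ab.
mood: nu- → subjunctive.
number: -mob → plural.
voice: chub- → active.
person: -ab → 2nd person.

subjunctive, plural, active, 2nd person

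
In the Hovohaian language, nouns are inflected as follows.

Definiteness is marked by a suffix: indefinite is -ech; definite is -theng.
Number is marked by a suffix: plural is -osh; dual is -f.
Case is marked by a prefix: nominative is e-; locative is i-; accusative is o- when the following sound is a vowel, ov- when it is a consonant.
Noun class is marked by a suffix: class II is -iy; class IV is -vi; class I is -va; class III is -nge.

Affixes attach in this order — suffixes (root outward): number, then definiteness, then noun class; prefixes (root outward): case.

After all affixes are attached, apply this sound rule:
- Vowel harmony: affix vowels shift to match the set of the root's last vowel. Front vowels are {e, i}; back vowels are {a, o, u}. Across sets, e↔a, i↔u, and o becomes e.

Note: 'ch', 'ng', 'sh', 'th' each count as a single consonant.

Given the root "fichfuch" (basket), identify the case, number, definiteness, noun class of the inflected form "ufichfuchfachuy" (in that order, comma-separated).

Segment: i-fichfuch-f-ech-iy.
case: i- → locative.
number: -f → dual.
definiteness: -ech → indefinite.
noun class: -iy → class II.

locative, dual, indefinite, class II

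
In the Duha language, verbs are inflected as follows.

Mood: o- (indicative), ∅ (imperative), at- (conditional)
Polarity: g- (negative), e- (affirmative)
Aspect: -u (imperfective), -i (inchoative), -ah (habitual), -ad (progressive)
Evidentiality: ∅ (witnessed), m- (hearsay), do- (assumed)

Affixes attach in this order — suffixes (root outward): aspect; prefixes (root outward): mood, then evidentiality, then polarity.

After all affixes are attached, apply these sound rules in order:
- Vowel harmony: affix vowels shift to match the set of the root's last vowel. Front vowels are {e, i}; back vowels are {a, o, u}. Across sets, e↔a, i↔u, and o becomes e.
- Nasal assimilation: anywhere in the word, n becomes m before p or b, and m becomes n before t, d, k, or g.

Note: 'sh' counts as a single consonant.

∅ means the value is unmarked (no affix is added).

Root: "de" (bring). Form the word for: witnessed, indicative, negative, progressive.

Attach mood indicative o- → ode.
Attach aspect progressive -ad → odead.
evidentiality = witnessed: zero marking, form stays odead.
Attach polarity negative g- → godead.
Apply vowel harmony: godead → gedeed.
Nasal assimilation: no change.

gedeed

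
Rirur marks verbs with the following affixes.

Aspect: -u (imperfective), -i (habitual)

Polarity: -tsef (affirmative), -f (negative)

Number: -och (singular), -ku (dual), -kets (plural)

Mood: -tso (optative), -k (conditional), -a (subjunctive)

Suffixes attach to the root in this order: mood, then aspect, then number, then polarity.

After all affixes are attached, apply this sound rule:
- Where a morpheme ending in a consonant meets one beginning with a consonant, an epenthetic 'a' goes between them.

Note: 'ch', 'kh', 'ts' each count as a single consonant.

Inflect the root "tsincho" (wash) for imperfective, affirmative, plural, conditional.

tsinchokuketsatsef

Attach mood conditional -k → tsinchok.
Attach aspect imperfective -u → tsinchoku.
Attach number plural -kets → tsinchokukets.
Attach polarity affirmative -tsef → tsinchokuketstsef.
Apply epenthesis: tsinchokuketstsef → tsinchokuketsatsef.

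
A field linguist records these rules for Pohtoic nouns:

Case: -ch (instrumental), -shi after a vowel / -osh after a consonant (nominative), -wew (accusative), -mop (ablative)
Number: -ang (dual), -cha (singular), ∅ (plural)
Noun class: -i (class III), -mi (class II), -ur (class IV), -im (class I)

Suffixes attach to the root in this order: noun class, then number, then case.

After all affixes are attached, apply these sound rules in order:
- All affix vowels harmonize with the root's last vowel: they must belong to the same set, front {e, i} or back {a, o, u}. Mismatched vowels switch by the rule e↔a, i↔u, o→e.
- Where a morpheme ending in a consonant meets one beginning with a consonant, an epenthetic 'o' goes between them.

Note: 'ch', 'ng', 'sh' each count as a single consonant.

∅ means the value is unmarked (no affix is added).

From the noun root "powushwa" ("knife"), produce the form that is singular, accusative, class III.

powushwauchawaw

Attach noun class class III -i → powushwai.
Attach number singular -cha → powushwaicha.
Attach case accusative -wew → powushwaichawew.
Apply vowel harmony: powushwaichawew → powushwauchawaw.
Epenthesis: no change.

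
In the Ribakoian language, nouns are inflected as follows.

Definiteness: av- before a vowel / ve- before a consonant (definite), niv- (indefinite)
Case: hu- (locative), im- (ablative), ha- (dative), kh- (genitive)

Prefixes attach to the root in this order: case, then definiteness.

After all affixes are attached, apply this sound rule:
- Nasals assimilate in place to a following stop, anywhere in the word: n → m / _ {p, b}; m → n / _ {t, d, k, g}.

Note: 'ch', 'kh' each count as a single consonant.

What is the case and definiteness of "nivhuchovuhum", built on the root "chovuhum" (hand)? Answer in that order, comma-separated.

locative, indefinite

Segment: niv-hu-chovuhum.
case: hu- → locative.
definiteness: niv- → indefinite.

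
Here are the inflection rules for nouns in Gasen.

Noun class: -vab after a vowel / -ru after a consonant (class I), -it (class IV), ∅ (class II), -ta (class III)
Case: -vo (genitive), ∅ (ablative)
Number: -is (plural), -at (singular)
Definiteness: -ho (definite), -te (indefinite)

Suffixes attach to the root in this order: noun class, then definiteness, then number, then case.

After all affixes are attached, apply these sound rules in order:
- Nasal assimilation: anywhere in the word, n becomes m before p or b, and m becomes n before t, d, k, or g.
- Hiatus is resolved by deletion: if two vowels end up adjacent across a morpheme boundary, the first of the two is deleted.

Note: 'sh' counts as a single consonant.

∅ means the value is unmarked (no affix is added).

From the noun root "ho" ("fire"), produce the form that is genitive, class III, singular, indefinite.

Attach noun class class III -ta → hota.
Attach definiteness indefinite -te → hotate.
Attach number singular -at → hotateat.
Attach case genitive -vo → hotateatvo.
Nasal assimilation: no change.
Apply vowel deletion: hotateatvo → hotatatvo.

hotatatvo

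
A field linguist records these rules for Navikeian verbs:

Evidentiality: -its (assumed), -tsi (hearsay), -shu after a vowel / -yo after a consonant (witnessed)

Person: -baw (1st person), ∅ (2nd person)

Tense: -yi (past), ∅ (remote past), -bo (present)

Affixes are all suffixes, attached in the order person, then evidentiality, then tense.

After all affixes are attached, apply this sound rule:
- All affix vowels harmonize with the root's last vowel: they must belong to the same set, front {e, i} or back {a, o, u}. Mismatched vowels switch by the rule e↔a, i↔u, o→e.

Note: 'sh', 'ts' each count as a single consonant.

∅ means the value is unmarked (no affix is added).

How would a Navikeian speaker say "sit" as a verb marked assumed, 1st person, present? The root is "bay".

Attach person 1st person -baw → baybaw.
Attach evidentiality assumed -its → baybawits.
Attach tense present -bo → baybawitsbo.
Apply vowel harmony: baybawitsbo → baybawutsbo.

baybawutsbo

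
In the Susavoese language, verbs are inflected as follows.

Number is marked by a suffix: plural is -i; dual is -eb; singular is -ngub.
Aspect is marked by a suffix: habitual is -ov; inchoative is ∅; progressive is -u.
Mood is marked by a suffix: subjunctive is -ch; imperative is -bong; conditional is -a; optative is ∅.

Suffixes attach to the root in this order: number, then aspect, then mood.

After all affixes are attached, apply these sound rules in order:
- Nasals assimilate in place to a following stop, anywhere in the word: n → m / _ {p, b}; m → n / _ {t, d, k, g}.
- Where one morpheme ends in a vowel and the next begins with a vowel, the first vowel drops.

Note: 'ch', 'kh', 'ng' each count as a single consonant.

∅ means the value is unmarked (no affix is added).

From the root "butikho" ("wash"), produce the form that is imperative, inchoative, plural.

Attach number plural -i → butikhoi.
aspect = inchoative: zero marking, form stays butikhoi.
Attach mood imperative -bong → butikhoibong.
Nasal assimilation: no change.
Apply vowel deletion: butikhoibong → butikhibong.

butikhibong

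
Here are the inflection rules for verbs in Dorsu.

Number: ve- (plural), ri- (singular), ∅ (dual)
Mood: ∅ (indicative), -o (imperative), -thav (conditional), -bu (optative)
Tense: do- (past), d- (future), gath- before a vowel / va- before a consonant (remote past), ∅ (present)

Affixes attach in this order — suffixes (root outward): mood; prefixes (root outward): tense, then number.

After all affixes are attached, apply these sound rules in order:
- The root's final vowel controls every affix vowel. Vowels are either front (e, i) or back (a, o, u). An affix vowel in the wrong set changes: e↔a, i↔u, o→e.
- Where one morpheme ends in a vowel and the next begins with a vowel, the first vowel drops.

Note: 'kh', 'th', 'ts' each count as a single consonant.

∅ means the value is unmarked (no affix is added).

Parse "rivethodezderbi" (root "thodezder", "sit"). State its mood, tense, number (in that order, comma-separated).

optative, remote past, singular

Segment: ri-va-thodezder-bu.
mood: -bu → optative.
tense: gath/va- → remote past.
number: ri- → singular.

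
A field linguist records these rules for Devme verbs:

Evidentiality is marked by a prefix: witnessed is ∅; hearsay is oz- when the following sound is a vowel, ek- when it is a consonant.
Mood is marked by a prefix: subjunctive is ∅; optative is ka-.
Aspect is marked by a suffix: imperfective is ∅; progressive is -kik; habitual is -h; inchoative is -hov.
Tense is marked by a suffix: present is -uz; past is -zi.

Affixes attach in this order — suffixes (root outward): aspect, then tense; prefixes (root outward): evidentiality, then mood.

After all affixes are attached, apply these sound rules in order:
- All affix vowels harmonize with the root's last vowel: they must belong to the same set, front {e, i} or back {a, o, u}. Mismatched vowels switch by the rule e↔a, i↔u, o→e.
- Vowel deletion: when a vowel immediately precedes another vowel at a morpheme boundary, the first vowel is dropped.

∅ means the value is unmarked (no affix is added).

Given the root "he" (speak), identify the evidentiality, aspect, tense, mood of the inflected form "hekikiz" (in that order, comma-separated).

Segment: he-kik-uz.
evidentiality: ∅ → witnessed.
aspect: -kik → progressive.
tense: -uz → present.
mood: ∅ → subjunctive.

witnessed, progressive, present, subjunctive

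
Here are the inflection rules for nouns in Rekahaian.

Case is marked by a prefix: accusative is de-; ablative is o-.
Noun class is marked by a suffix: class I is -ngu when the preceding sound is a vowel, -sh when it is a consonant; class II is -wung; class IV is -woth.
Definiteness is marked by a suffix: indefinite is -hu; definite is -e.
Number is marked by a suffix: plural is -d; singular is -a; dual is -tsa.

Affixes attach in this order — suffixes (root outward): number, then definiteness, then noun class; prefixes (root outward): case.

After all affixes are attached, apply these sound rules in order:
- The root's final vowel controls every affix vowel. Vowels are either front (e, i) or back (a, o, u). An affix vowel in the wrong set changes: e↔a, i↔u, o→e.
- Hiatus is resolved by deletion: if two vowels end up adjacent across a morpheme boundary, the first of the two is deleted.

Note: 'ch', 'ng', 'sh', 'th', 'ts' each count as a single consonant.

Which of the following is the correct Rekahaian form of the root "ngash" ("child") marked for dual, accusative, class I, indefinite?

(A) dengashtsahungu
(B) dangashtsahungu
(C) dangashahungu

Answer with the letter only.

B

Attach number dual -tsa → ngashtsa.
Attach definiteness indefinite -hu → ngashtsahu.
Attach noun class class I -ngu (after vowel 'u') → ngashtsahungu.
Attach case accusative de- → dengashtsahungu.
Apply vowel harmony: dengashtsahungu → dangashtsahungu.
Vowel deletion: no change.
So the correct form is dangashtsahungu, option (B).
(A) dengashtsahungu is wrong: it fails to apply the sound rule(s).
(C) dangashahungu is wrong: it uses singular instead of dual for number.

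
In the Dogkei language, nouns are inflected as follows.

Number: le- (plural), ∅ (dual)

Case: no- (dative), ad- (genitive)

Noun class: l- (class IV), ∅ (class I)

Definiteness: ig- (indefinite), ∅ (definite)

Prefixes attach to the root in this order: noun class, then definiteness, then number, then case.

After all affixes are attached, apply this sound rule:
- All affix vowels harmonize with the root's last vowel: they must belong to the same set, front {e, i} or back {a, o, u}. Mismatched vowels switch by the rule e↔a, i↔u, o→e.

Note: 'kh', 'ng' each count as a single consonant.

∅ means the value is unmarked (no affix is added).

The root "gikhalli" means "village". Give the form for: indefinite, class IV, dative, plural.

neleiglgikhalli

Attach noun class class IV l- → lgikhalli.
Attach definiteness indefinite ig- → iglgikhalli.
Attach number plural le- → leiglgikhalli.
Attach case dative no- → noleiglgikhalli.
Apply vowel harmony: noleiglgikhalli → neleiglgikhalli.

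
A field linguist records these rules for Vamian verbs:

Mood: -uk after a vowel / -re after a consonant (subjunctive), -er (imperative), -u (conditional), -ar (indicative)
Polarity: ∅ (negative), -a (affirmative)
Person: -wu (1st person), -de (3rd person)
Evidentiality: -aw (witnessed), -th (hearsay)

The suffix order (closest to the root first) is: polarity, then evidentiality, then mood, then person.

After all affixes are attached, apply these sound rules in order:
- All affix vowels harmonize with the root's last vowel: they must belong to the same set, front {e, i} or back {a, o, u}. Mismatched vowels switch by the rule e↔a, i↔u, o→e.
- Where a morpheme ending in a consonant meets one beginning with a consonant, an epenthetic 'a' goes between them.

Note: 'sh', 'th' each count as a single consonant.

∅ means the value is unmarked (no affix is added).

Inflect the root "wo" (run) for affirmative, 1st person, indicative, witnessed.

woaawarawu

Attach polarity affirmative -a → woa.
Attach evidentiality witnessed -aw → woaaw.
Attach mood indicative -ar → woaawar.
Attach person 1st person -wu → woaawarwu.
Vowel harmony: no change.
Apply epenthesis: woaawarwu → woaawarawu.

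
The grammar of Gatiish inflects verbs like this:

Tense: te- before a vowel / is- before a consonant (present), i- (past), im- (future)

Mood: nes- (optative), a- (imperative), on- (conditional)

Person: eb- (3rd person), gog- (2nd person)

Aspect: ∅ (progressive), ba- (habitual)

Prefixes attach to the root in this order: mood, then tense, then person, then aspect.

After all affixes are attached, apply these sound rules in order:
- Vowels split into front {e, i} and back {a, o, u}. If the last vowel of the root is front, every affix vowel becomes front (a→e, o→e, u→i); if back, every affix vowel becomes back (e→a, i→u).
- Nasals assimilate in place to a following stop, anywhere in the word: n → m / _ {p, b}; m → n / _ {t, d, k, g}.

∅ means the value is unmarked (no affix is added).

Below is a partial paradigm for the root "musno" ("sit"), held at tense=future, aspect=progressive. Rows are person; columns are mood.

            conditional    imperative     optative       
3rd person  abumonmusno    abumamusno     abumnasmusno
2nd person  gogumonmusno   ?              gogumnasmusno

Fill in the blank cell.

gogumamusno

Attach mood imperative a- → amusno.
Attach tense future im- → imamusno.
Attach person 2nd person gog- → gogimamusno.
aspect = progressive: zero marking, form stays gogimamusno.
Apply vowel harmony: gogimamusno → gogumamusno.
Nasal assimilation: no change.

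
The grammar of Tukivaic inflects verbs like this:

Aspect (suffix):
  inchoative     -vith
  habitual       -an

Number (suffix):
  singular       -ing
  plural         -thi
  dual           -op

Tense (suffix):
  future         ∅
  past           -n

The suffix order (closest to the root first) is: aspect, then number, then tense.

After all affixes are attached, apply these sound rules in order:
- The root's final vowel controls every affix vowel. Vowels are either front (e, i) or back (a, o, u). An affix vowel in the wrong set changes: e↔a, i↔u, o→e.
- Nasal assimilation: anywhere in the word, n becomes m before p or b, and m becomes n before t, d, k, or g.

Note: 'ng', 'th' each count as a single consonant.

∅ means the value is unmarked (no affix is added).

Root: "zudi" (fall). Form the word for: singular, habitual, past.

zudieningn

Attach aspect habitual -an → zudian.
Attach number singular -ing → zudianing.
Attach tense past -n → zudianingn.
Apply vowel harmony: zudianingn → zudieningn.
Nasal assimilation: no change.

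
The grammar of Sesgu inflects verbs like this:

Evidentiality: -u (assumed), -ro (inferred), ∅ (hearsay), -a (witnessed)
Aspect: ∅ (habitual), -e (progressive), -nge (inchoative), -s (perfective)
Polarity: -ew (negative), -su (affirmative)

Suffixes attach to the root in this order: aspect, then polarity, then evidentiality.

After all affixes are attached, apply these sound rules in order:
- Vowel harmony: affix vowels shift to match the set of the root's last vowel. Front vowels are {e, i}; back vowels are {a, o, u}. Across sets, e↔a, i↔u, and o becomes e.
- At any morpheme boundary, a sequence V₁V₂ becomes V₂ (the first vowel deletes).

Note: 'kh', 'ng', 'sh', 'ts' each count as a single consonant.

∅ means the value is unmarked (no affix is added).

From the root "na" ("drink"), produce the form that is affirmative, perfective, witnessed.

nassa

Attach aspect perfective -s → nas.
Attach polarity affirmative -su → nassu.
Attach evidentiality witnessed -a → nassua.
Vowel harmony: no change.
Apply vowel deletion: nassua → nassa.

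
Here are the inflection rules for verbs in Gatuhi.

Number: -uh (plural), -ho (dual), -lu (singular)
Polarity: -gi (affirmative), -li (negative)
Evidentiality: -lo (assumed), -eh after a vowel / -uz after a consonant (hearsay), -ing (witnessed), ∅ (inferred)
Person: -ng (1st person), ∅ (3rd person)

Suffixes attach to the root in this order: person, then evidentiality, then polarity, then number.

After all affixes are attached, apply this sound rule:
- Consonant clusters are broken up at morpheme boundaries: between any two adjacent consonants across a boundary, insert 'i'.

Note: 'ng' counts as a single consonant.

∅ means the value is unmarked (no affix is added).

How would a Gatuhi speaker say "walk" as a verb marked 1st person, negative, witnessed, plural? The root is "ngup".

Attach person 1st person -ng → ngupng.
Attach evidentiality witnessed -ing → ngupnging.
Attach polarity negative -li → ngupngingli.
Attach number plural -uh → ngupngingliuh.
Apply epenthesis: ngupngingliuh → ngupingingiliuh.

ngupingingiliuh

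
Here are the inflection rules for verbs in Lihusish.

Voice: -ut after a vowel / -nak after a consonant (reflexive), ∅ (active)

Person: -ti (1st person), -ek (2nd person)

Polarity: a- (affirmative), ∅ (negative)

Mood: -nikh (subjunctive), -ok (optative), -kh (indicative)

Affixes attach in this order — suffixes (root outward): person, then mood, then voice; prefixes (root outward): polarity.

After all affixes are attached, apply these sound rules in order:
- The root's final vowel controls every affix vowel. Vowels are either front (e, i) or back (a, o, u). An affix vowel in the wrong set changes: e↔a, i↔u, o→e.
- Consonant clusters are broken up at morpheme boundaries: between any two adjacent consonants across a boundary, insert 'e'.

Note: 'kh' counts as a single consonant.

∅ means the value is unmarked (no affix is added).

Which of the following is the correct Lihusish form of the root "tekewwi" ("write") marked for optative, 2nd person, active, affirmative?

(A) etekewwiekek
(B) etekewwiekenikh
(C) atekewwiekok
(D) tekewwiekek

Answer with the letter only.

A

Attach person 2nd person -ek → tekewwiek.
Attach mood optative -ok → tekewwiekok.
voice = active: zero marking, form stays tekewwiekok.
Attach polarity affirmative a- → atekewwiekok.
Apply vowel harmony: atekewwiekok → etekewwiekek.
Epenthesis: no change.
So the correct form is etekewwiekek, option (A).
(B) etekewwiekenikh is wrong: it uses subjunctive instead of optative for mood.
(D) tekewwiekek is wrong: it uses negative instead of affirmative for polarity.
(C) atekewwiekok is wrong: it fails to apply the sound rule(s).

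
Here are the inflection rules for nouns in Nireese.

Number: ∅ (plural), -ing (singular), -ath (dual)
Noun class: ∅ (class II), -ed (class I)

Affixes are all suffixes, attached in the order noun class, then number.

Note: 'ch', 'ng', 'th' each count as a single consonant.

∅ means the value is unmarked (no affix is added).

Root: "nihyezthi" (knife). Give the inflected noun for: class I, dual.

nihyezthiedath

Attach noun class class I -ed → nihyezthied.
Attach number dual -ath → nihyezthiedath.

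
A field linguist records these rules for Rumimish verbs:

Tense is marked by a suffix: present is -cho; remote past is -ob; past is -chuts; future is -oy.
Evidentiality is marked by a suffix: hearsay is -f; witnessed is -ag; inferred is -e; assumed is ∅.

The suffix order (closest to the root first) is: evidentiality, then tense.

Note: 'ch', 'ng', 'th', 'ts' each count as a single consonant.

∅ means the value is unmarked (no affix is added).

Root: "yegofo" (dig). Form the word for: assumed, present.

evidentiality = assumed: zero marking, form stays yegofo.
Attach tense present -cho → yegofocho.

yegofocho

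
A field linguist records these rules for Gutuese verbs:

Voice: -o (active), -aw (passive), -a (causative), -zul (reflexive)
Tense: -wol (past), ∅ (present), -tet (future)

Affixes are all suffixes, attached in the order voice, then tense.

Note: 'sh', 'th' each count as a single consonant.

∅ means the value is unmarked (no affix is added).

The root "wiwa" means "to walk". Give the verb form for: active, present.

wiwao

Attach voice active -o → wiwao.
tense = present: zero marking, form stays wiwao.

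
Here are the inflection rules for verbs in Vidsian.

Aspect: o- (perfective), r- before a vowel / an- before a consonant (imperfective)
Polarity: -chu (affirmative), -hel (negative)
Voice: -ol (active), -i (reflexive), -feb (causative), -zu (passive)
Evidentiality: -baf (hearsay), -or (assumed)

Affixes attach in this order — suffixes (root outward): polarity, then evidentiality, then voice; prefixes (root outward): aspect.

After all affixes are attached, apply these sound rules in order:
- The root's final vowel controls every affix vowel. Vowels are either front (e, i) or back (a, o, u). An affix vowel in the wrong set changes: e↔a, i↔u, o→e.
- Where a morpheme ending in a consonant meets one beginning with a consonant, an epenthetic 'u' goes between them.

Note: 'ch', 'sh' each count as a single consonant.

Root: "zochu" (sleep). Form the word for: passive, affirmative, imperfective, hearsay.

anuzochuchubafuzu

Attach polarity affirmative -chu → zochuchu.
Attach evidentiality hearsay -baf → zochuchubaf.
Attach voice passive -zu → zochuchubafzu.
Attach aspect imperfective an- (before consonant 'z') → anzochuchubafzu.
Vowel harmony: no change.
Apply epenthesis: anzochuchubafzu → anuzochuchubafuzu.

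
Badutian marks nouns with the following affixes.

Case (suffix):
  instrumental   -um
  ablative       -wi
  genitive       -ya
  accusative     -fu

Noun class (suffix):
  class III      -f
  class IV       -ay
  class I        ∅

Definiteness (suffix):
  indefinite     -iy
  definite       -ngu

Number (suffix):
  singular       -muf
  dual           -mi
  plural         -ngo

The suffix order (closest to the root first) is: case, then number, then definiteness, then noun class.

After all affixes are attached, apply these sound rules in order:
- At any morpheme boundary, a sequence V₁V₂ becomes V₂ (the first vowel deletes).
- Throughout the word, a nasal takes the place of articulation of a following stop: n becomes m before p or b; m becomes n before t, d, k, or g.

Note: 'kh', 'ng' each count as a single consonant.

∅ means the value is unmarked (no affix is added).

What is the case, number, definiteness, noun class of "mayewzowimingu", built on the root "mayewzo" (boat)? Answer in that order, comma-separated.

Segment: mayewzo-wi-mi-ngu.
case: -wi → ablative.
number: -mi → dual.
definiteness: -ngu → definite.
noun class: ∅ → class I.

ablative, dual, definite, class I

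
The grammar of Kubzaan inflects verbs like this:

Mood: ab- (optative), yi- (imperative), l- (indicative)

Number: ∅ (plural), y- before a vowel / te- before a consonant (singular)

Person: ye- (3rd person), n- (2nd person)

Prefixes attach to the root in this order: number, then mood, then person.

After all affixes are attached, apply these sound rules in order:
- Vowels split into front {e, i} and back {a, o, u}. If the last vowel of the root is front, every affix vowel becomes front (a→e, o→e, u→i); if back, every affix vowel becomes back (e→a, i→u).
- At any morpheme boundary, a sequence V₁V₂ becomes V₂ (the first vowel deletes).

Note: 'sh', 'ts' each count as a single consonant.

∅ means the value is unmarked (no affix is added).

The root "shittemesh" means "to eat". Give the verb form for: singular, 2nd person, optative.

nebteshittemesh

Attach number singular te- (before consonant 'sh') → teshittemesh.
Attach mood optative ab- → abteshittemesh.
Attach person 2nd person n- → nabteshittemesh.
Apply vowel harmony: nabteshittemesh → nebteshittemesh.
Vowel deletion: no change.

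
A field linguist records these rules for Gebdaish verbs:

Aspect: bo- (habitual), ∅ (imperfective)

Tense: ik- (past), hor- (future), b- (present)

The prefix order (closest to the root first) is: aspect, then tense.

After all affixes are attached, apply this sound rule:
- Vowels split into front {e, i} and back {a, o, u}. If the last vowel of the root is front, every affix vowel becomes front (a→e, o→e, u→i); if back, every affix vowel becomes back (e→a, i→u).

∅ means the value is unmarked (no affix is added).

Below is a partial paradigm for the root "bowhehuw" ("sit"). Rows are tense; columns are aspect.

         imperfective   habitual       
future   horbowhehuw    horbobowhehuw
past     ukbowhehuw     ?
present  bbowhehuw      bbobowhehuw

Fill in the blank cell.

Attach aspect habitual bo- → bobowhehuw.
Attach tense past ik- → ikbobowhehuw.
Apply vowel harmony: ikbobowhehuw → ukbobowhehuw.

ukbobowhehuw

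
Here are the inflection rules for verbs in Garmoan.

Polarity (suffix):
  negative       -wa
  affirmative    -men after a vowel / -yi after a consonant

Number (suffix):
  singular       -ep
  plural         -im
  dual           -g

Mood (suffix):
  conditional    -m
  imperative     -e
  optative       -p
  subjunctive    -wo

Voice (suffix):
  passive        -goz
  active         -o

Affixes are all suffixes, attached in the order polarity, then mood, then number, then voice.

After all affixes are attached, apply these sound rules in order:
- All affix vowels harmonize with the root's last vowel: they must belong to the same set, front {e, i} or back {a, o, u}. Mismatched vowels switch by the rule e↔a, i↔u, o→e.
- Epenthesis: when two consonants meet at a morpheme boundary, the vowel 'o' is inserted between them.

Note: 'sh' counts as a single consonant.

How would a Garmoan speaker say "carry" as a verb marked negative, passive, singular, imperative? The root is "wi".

Attach polarity negative -wa → wiwa.
Attach mood imperative -e → wiwae.
Attach number singular -ep → wiwaeep.
Attach voice passive -goz → wiwaeepgoz.
Apply vowel harmony: wiwaeepgoz → wiweeepgez.
Apply epenthesis: wiweeepgez → wiweeepogez.

wiweeepogez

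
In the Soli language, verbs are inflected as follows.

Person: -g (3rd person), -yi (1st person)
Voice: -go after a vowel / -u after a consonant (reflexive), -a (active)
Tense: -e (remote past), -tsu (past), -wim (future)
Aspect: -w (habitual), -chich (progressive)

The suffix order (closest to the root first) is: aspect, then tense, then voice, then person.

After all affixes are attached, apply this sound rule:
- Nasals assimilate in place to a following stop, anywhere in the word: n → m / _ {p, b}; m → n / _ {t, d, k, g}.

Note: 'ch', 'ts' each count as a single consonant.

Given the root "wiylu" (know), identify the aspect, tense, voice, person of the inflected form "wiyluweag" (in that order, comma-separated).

Segment: wiylu-w-e-a-g.
aspect: -w → habitual.
tense: -e → remote past.
voice: -a → active.
person: -g → 3rd person.

habitual, remote past, active, 3rd person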